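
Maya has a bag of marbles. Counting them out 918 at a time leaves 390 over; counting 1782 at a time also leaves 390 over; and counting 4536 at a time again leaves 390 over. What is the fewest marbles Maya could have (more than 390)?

N − 390 must be a common multiple of 918, 1782, and 4536.
918 = 2 × 3^3 × 17
1782 = 2 × 3^4 × 11
4536 = 2^3 × 3^4 × 7
LCM(918, 1782, 4536) = 2^3 × 3^4 × 7 × 11 × 17 = 848232.
Smallest N > 390 is LCM + 390 = 848232 + 390 = 848622.

848622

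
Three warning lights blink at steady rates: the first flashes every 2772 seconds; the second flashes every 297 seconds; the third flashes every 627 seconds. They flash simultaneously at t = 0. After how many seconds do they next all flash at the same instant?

158004 seconds

We need the least common multiple of the intervals.
2772 = 2^2 × 3^2 × 7 × 11
297 = 3^3 × 11
627 = 3 × 11 × 19
LCM(2772, 297, 627) = 2^2 × 3^3 × 7 × 11 × 19 = 158004.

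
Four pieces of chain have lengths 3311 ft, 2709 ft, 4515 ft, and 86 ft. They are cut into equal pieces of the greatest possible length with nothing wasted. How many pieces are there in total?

247

Piece length = gcd(3311, 2709, 4515, 86).
3311 = 7 × 11 × 43
2709 = 3^2 × 7 × 43
4515 = 3 × 5 × 7 × 43
86 = 2 × 43
gcd(3311, 2709, 4515, 86) = 43.
Total pieces = 3311/43 + 2709/43 + 4515/43 + 86/43 = 77 + 63 + 105 + 2 = 247.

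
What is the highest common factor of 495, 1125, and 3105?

45

495 = 3^2 × 5 × 11
1125 = 3^2 × 5^3
3105 = 3^3 × 5 × 23
gcd(495, 1125, 3105) = 3^2 × 5 = 45.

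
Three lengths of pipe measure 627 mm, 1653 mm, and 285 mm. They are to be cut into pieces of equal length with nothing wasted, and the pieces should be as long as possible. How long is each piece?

57 mm

The greatest length dividing all of 627, 1653, and 285 is their gcd.
627 = 3 × 11 × 19
1653 = 3 × 19 × 29
285 = 3 × 5 × 19
gcd(627, 1653, 285) = 3 × 19 = 57.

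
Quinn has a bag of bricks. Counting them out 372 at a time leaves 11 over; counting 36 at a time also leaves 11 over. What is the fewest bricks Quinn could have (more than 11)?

1127

N − 11 must be a common multiple of 372 and 36.
372 = 2^2 × 3 × 31
36 = 2^2 × 3^2
LCM(372, 36) = 2^2 × 3^2 × 31 = 1116.
Smallest N > 11 is LCM + 11 = 1116 + 11 = 1127.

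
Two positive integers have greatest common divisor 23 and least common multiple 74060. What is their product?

1703380

For any two positive integers, gcd × lcm = product = 23 × 74060 = 1703380.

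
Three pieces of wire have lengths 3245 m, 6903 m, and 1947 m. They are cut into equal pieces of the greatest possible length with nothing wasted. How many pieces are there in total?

Piece length = gcd(3245, 6903, 1947).
3245 = 5 × 11 × 59
6903 = 3^2 × 13 × 59
1947 = 3 × 11 × 59
gcd(3245, 6903, 1947) = 59.
Total pieces = 3245/59 + 6903/59 + 1947/59 = 55 + 117 + 33 = 205.

205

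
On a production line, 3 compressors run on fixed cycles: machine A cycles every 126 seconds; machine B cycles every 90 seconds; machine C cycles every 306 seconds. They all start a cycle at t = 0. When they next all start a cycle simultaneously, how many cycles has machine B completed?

All finish a whole number of cycles simultaneously at t = LCM of the periods.
126 = 2 × 3^2 × 7
90 = 2 × 3^2 × 5
306 = 2 × 3^2 × 17
LCM(126, 90, 306) = 2 × 3^2 × 5 × 7 × 17 = 10710.
Cycles for period 90: 10710 / 90 = 119.

119 cycles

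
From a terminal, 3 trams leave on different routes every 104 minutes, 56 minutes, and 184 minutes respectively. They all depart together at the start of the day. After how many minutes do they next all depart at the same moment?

16744 minutes

The first simultaneous occurrence is after LCM of the individual periods.
104 = 2^3 × 13
56 = 2^3 × 7
184 = 2^3 × 23
LCM(104, 56, 184) = 2^3 × 7 × 13 × 23 = 16744.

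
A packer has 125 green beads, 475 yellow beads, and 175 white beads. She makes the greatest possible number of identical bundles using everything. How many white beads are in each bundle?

Number of bundles = gcd(125, 475, 175).
125 = 5^3
475 = 5^2 × 19
175 = 5^2 × 7
gcd(125, 475, 175) = 5^2 = 25.
white beads per bundle = 175 / 25 = 7.

7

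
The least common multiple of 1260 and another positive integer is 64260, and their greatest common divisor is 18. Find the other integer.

gcd × lcm = product of the two integers, so the other integer is (18 × 64260) / 1260 = 918.

918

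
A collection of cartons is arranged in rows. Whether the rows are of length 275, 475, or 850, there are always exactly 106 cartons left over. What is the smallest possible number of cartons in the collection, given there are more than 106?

177756

N − 106 must be a common multiple of 275, 475, and 850.
275 = 5^2 × 11
475 = 5^2 × 19
850 = 2 × 5^2 × 17
LCM(275, 475, 850) = 2 × 5^2 × 11 × 17 × 19 = 177650.
Smallest N > 106 is LCM + 106 = 177650 + 106 = 177756.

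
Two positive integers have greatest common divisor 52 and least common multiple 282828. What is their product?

For any two positive integers, gcd × lcm = product = 52 × 282828 = 14707056.

14707056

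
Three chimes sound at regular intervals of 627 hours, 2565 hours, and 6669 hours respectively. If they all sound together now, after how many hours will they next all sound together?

They coincide at every common multiple of the periods; the first is the LCM.
627 = 3 × 11 × 19
2565 = 3^3 × 5 × 19
6669 = 3^3 × 13 × 19
LCM(627, 2565, 6669) = 3^3 × 5 × 11 × 13 × 19 = 366795.

366795 hours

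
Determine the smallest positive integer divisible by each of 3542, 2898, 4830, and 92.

3542 = 2 × 7 × 11 × 23
2898 = 2 × 3^2 × 7 × 23
4830 = 2 × 3 × 5 × 7 × 23
92 = 2^2 × 23
LCM(3542, 2898, 4830, 92) = 2^2 × 3^2 × 5 × 7 × 11 × 23 = 318780.

318780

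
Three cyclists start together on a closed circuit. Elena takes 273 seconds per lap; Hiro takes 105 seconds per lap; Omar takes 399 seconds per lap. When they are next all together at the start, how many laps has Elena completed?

95 laps

They are all back at their starting positions together after one LCM of the periods.
273 = 3 × 7 × 13
105 = 3 × 5 × 7
399 = 3 × 7 × 19
LCM(273, 105, 399) = 3 × 5 × 7 × 13 × 19 = 25935.
Laps for period 273: 25935 / 273 = 95.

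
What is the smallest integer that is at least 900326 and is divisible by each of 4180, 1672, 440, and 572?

The integer must be a common multiple of 4180, 1672, 440, and 572, so a multiple of their LCM.
4180 = 2^2 × 5 × 11 × 19
1672 = 2^3 × 11 × 19
440 = 2^3 × 5 × 11
572 = 2^2 × 11 × 13
LCM(4180, 1672, 440, 572) = 2^3 × 5 × 11 × 13 × 19 = 108680.
Smallest multiple of 108680 that is ≥ 900326: ⌈900326/108680⌉ × 108680 = 9 × 108680 = 978120.

978120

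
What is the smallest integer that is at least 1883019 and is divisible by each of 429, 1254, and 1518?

The integer must be a common multiple of 429, 1254, and 1518, so a multiple of their LCM.
429 = 3 × 11 × 13
1254 = 2 × 3 × 11 × 19
1518 = 2 × 3 × 11 × 23
LCM(429, 1254, 1518) = 2 × 3 × 11 × 13 × 19 × 23 = 374946.
Smallest multiple of 374946 that is ≥ 1883019: ⌈1883019/374946⌉ × 374946 = 6 × 374946 = 2249676.

2249676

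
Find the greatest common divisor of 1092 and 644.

28

1092 = 2^2 × 3 × 7 × 13
644 = 2^2 × 7 × 23
gcd(1092, 644) = 2^2 × 7 = 28.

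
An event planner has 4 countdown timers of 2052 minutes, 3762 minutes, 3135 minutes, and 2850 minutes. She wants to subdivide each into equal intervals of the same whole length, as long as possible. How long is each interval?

The interval must divide each timer length; the longest such is the gcd.
2052 = 2^2 × 3^3 × 19
3762 = 2 × 3^2 × 11 × 19
3135 = 3 × 5 × 11 × 19
2850 = 2 × 3 × 5^2 × 19
gcd(2052, 3762, 3135, 2850) = 3 × 19 = 57.

57 minutes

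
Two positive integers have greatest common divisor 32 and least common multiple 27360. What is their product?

For any two positive integers, gcd × lcm = product = 32 × 27360 = 875520.

875520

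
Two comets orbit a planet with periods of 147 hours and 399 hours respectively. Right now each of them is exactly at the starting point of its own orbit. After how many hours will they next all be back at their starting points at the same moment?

2793 hours

They coincide at every common multiple of the periods; the first is the LCM.
147 = 3 × 7^2
399 = 3 × 7 × 19
LCM(147, 399) = 3 × 7^2 × 19 = 2793.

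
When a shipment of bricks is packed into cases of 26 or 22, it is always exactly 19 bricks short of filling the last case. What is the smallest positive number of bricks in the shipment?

Being 19 short of a full case of size k means N ≡ −19 (mod k), i.e. N + 19 is a multiple of each size.
26 = 2 × 13
22 = 2 × 11
LCM(26, 22) = 2 × 11 × 13 = 286.
Smallest positive N is 286 − 19 = 267.

267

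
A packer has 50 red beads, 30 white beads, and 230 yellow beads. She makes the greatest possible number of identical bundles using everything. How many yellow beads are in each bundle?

Number of bundles = gcd(50, 30, 230).
50 = 2 × 5^2
30 = 2 × 3 × 5
230 = 2 × 5 × 23
gcd(50, 30, 230) = 2 × 5 = 10.
yellow beads per bundle = 230 / 10 = 23.

23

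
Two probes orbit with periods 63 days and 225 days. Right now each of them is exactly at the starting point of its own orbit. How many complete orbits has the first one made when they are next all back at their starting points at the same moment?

All finish a whole number of cycles simultaneously at t = LCM of the periods.
63 = 3^2 × 7
225 = 3^2 × 5^2
LCM(63, 225) = 3^2 × 5^2 × 7 = 1575.
Orbits for period 63: 1575 / 63 = 25.

25 orbits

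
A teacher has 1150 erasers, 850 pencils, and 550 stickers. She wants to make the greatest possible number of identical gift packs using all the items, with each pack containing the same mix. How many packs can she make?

50 packs

The pack count must divide each quantity, so the greatest is gcd(1150, 850, 550).
1150 = 2 × 5^2 × 23
850 = 2 × 5^2 × 17
550 = 2 × 5^2 × 11
gcd(1150, 850, 550) = 2 × 5^2 = 50.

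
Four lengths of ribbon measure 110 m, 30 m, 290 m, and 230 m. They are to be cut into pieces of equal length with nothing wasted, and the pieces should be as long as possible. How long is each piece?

The greatest length dividing all of 110, 30, 290, and 230 is their gcd.
110 = 2 × 5 × 11
30 = 2 × 3 × 5
290 = 2 × 5 × 29
230 = 2 × 5 × 23
gcd(110, 30, 290, 230) = 2 × 5 = 10.

10 m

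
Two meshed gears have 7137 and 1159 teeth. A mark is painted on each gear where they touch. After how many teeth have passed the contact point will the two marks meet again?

The first simultaneous occurrence is after LCM of the individual periods.
7137 = 3^2 × 13 × 61
1159 = 19 × 61
LCM(7137, 1159) = 3^2 × 13 × 19 × 61 = 135603.

135603 teeth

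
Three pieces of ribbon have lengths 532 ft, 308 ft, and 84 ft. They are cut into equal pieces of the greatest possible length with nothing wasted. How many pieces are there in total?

Piece length = gcd(532, 308, 84).
532 = 2^2 × 7 × 19
308 = 2^2 × 7 × 11
84 = 2^2 × 3 × 7
gcd(532, 308, 84) = 2^2 × 7 = 28.
Total pieces = 532/28 + 308/28 + 84/28 = 19 + 11 + 3 = 33.

33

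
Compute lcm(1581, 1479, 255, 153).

1581 = 3 × 17 × 31
1479 = 3 × 17 × 29
255 = 3 × 5 × 17
153 = 3^2 × 17
LCM(1581, 1479, 255, 153) = 3^2 × 5 × 17 × 29 × 31 = 687735.

687735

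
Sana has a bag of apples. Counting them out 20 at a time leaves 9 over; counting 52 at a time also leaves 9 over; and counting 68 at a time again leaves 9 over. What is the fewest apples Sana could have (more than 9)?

N − 9 must be a common multiple of 20, 52, and 68.
20 = 2^2 × 5
52 = 2^2 × 13
68 = 2^2 × 17
LCM(20, 52, 68) = 2^2 × 5 × 13 × 17 = 4420.
Smallest N > 9 is LCM + 9 = 4420 + 9 = 4429.

4429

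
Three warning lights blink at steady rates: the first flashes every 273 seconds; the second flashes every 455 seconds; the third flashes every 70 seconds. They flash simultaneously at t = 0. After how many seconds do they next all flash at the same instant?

2730 seconds

The first simultaneous occurrence is after LCM of the individual periods.
273 = 3 × 7 × 13
455 = 5 × 7 × 13
70 = 2 × 5 × 7
LCM(273, 455, 70) = 2 × 3 × 5 × 7 × 13 = 2730.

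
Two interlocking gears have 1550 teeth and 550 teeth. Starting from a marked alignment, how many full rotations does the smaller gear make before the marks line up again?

31 rotations

The first common completion time is the LCM of the periods.
1550 = 2 × 5^2 × 31
550 = 2 × 5^2 × 11
LCM(1550, 550) = 2 × 5^2 × 11 × 31 = 17050.
Rotations for period 550: 17050 / 550 = 31.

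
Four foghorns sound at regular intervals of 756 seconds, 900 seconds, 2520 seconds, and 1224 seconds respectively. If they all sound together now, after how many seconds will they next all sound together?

642600 seconds

We need the least common multiple of the intervals.
756 = 2^2 × 3^3 × 7
900 = 2^2 × 3^2 × 5^2
2520 = 2^3 × 3^2 × 5 × 7
1224 = 2^3 × 3^2 × 17
LCM(756, 900, 2520, 1224) = 2^3 × 3^3 × 5^2 × 7 × 17 = 642600.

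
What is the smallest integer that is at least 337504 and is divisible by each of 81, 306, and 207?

380052

The integer must be a common multiple of 81, 306, and 207, so a multiple of their LCM.
81 = 3^4
306 = 2 × 3^2 × 17
207 = 3^2 × 23
LCM(81, 306, 207) = 2 × 3^4 × 17 × 23 = 63342.
Smallest multiple of 63342 that is ≥ 337504: ⌈337504/63342⌉ × 63342 = 6 × 63342 = 380052.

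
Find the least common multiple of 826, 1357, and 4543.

208978

826 = 2 × 7 × 59
1357 = 23 × 59
4543 = 7 × 11 × 59
LCM(826, 1357, 4543) = 2 × 7 × 11 × 23 × 59 = 208978.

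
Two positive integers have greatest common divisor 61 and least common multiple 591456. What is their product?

For any two positive integers, gcd × lcm = product = 61 × 591456 = 36078816.

36078816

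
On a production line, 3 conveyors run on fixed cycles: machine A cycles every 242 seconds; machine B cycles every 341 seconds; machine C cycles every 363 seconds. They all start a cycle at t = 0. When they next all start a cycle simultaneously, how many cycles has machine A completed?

93 cycles

The first common completion time is the LCM of the periods.
242 = 2 × 11^2
341 = 11 × 31
363 = 3 × 11^2
LCM(242, 341, 363) = 2 × 3 × 11^2 × 31 = 22506.
Cycles for period 242: 22506 / 242 = 93.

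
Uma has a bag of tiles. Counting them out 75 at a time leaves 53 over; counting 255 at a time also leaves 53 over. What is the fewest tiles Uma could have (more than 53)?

N − 53 must be a common multiple of 75 and 255.
75 = 3 × 5^2
255 = 3 × 5 × 17
LCM(75, 255) = 3 × 5^2 × 17 = 1275.
Smallest N > 53 is LCM + 53 = 1275 + 53 = 1328.

1328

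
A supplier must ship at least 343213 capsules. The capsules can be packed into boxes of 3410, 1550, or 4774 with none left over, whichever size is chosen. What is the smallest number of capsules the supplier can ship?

The number of capsules must be a common multiple of 3410, 1550, and 4774, so a multiple of their LCM.
3410 = 2 × 5 × 11 × 31
1550 = 2 × 5^2 × 31
4774 = 2 × 7 × 11 × 31
LCM(3410, 1550, 4774) = 2 × 5^2 × 7 × 11 × 31 = 119350.
Smallest multiple of 119350 that is ≥ 343213: ⌈343213/119350⌉ × 119350 = 3 × 119350 = 358050.

358050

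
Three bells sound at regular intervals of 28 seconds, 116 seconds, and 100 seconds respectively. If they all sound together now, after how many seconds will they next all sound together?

20300 seconds

They coincide at every common multiple of the periods; the first is the LCM.
28 = 2^2 × 7
116 = 2^2 × 29
100 = 2^2 × 5^2
LCM(28, 116, 100) = 2^2 × 5^2 × 7 × 29 = 20300.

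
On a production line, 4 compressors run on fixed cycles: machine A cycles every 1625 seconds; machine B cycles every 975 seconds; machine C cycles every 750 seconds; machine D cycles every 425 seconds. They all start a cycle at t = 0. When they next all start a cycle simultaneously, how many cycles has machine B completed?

170 cycles

The first common completion time is the LCM of the periods.
1625 = 5^3 × 13
975 = 3 × 5^2 × 13
750 = 2 × 3 × 5^3
425 = 5^2 × 17
LCM(1625, 975, 750, 425) = 2 × 3 × 5^3 × 13 × 17 = 165750.
Cycles for period 975: 165750 / 975 = 170.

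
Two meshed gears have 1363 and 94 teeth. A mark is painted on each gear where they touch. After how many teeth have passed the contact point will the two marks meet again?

2726 teeth

We need the least common multiple of the intervals.
1363 = 29 × 47
94 = 2 × 47
LCM(1363, 94) = 2 × 29 × 47 = 2726.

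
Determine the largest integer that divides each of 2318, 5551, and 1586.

2318 = 2 × 19 × 61
5551 = 7 × 13 × 61
1586 = 2 × 13 × 61
gcd(2318, 5551, 1586) = 61.

61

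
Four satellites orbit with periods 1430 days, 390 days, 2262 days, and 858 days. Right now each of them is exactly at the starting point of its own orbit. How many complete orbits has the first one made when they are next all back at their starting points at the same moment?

The first common completion time is the LCM of the periods.
1430 = 2 × 5 × 11 × 13
390 = 2 × 3 × 5 × 13
2262 = 2 × 3 × 13 × 29
858 = 2 × 3 × 11 × 13
LCM(1430, 390, 2262, 858) = 2 × 3 × 5 × 11 × 13 × 29 = 124410.
Orbits for period 1430: 124410 / 1430 = 87.

87 orbits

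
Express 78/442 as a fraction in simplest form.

3/17

78 = 2 × 3 × 13
442 = 2 × 13 × 17
gcd(78, 442) = 2 × 13 = 26.
Divide numerator and denominator by 26: 78/442 = 3/17.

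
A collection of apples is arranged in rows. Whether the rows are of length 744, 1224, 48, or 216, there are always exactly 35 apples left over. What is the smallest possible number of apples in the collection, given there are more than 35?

227699

N − 35 must be a common multiple of 744, 1224, 48, and 216.
744 = 2^3 × 3 × 31
1224 = 2^3 × 3^2 × 17
48 = 2^4 × 3
216 = 2^3 × 3^3
LCM(744, 1224, 48, 216) = 2^4 × 3^3 × 17 × 31 = 227664.
Smallest N > 35 is LCM + 35 = 227664 + 35 = 227699.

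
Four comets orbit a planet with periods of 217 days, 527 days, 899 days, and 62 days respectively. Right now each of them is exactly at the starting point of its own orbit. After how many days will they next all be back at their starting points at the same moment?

213962 days

They coincide at every common multiple of the periods; the first is the LCM.
217 = 7 × 31
527 = 17 × 31
899 = 29 × 31
62 = 2 × 31
LCM(217, 527, 899, 62) = 2 × 7 × 17 × 29 × 31 = 213962.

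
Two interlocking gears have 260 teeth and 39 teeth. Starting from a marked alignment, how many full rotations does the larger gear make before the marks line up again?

The first common completion time is the LCM of the periods.
260 = 2^2 × 5 × 13
39 = 3 × 13
LCM(260, 39) = 2^2 × 3 × 5 × 13 = 780.
Rotations for period 260: 780 / 260 = 3.

3 rotations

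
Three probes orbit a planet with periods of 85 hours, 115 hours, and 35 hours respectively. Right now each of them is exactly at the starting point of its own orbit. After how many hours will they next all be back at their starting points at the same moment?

13685 hours

The first simultaneous occurrence is after LCM of the individual periods.
85 = 5 × 17
115 = 5 × 23
35 = 5 × 7
LCM(85, 115, 35) = 5 × 7 × 17 × 23 = 13685.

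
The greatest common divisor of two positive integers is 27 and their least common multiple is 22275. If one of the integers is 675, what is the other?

891

For two integers, gcd × lcm = product, so the other is (27 × 22275) / 675 = 601425 / 675 = 891.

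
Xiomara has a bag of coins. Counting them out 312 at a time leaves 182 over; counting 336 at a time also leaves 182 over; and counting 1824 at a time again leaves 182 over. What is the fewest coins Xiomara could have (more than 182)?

N − 182 must be a common multiple of 312, 336, and 1824.
312 = 2^3 × 3 × 13
336 = 2^4 × 3 × 7
1824 = 2^5 × 3 × 19
LCM(312, 336, 1824) = 2^5 × 3 × 7 × 13 × 19 = 165984.
Smallest N > 182 is LCM + 182 = 165984 + 182 = 166166.

166166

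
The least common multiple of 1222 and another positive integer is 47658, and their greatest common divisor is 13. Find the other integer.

gcd × lcm = product of the two integers, so the other integer is (13 × 47658) / 1222 = 507.

507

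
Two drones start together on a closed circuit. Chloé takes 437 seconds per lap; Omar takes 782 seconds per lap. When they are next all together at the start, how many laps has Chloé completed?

34 laps

They are all back at their starting positions together after one LCM of the periods.
437 = 19 × 23
782 = 2 × 17 × 23
LCM(437, 782) = 2 × 17 × 19 × 23 = 14858.
Laps for period 437: 14858 / 437 = 34.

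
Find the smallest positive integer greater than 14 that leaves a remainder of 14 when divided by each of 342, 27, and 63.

N − 14 must be a common multiple of 342, 27, and 63.
342 = 2 × 3^2 × 19
27 = 3^3
63 = 3^2 × 7
LCM(342, 27, 63) = 2 × 3^3 × 7 × 19 = 7182.
Smallest N > 14 is LCM + 14 = 7182 + 14 = 7196.

7196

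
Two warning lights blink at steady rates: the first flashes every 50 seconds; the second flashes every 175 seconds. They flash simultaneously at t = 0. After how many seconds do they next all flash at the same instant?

The first simultaneous occurrence is after LCM of the individual periods.
50 = 2 × 5^2
175 = 5^2 × 7
LCM(50, 175) = 2 × 5^2 × 7 = 350.

350 seconds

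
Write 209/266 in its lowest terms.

209 = 11 × 19
266 = 2 × 7 × 19
gcd(209, 266) = 19.
Divide numerator and denominator by 19: 209/266 = 11/14.

11/14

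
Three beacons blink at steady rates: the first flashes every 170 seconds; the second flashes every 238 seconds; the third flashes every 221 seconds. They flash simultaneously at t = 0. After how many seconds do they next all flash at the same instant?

15470 seconds

The first simultaneous occurrence is after LCM of the individual periods.
170 = 2 × 5 × 17
238 = 2 × 7 × 17
221 = 13 × 17
LCM(170, 238, 221) = 2 × 5 × 7 × 13 × 17 = 15470.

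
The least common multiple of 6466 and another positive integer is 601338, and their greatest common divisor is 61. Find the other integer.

5673

gcd × lcm = product of the two integers, so the other integer is (61 × 601338) / 6466 = 5673.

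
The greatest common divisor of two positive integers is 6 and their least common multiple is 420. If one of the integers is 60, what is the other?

42

For two integers, gcd × lcm = product, so the other is (6 × 420) / 60 = 2520 / 60 = 42.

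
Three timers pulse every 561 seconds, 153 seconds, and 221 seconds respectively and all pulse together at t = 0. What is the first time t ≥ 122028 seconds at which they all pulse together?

131274 seconds

Joint pulses occur at multiples of LCM(561, 153, 221).
561 = 3 × 11 × 17
153 = 3^2 × 17
221 = 13 × 17
LCM(561, 153, 221) = 3^2 × 11 × 13 × 17 = 21879.
Smallest multiple of 21879 that is ≥ 122028: ⌈122028/21879⌉ × 21879 = 6 × 21879 = 131274.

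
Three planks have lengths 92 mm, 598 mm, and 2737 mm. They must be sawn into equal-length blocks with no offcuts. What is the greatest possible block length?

23 mm

This is the greatest common divisor of 92, 598, and 2737.
92 = 2^2 × 23
598 = 2 × 13 × 23
2737 = 7 × 17 × 23
gcd(92, 598, 2737) = 23.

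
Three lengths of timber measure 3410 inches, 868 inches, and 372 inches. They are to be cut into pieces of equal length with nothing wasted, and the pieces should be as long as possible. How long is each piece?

The greatest length dividing all of 3410, 868, and 372 is their gcd.
3410 = 2 × 5 × 11 × 31
868 = 2^2 × 7 × 31
372 = 2^2 × 3 × 31
gcd(3410, 868, 372) = 2 × 31 = 62.

62 inches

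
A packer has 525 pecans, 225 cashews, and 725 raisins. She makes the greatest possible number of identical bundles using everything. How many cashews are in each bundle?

Number of bundles = gcd(525, 225, 725).
525 = 3 × 5^2 × 7
225 = 3^2 × 5^2
725 = 5^2 × 29
gcd(525, 225, 725) = 5^2 = 25.
cashews per bundle = 225 / 25 = 9.

9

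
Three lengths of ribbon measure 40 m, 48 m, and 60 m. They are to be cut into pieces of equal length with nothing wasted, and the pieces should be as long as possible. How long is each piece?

Each piece length must divide every original length, so the longest possible is gcd(40, 48, 60).
40 = 2^3 × 5
48 = 2^4 × 3
60 = 2^2 × 3 × 5
gcd(40, 48, 60) = 2^2 = 4.

4 m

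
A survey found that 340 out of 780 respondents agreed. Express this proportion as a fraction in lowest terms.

340 = 2^2 × 5 × 17
780 = 2^2 × 3 × 5 × 13
gcd(340, 780) = 2^2 × 5 = 20.
Divide numerator and denominator by 20: 340/780 = 17/39.

17/39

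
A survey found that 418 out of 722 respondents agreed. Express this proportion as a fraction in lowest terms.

11/19

418 = 2 × 11 × 19
722 = 2 × 19^2
gcd(418, 722) = 2 × 19 = 38.
Divide numerator and denominator by 38: 418/722 = 11/19.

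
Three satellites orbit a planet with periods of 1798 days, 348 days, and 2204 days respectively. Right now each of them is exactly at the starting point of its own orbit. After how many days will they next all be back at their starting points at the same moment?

We need the least common multiple of the intervals.
1798 = 2 × 29 × 31
348 = 2^2 × 3 × 29
2204 = 2^2 × 19 × 29
LCM(1798, 348, 2204) = 2^2 × 3 × 19 × 29 × 31 = 204972.

204972 days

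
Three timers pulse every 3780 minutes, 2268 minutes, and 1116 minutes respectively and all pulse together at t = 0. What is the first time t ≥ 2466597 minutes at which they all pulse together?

Joint pulses occur at multiples of LCM(3780, 2268, 1116).
3780 = 2^2 × 3^3 × 5 × 7
2268 = 2^2 × 3^4 × 7
1116 = 2^2 × 3^2 × 31
LCM(3780, 2268, 1116) = 2^2 × 3^4 × 5 × 7 × 31 = 351540.
Smallest multiple of 351540 that is ≥ 2466597: ⌈2466597/351540⌉ × 351540 = 8 × 351540 = 2812320.

2812320 minutes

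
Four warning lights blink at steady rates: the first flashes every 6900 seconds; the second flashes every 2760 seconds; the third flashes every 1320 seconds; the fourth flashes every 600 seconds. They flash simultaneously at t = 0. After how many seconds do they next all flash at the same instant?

The first simultaneous occurrence is after LCM of the individual periods.
6900 = 2^2 × 3 × 5^2 × 23
2760 = 2^3 × 3 × 5 × 23
1320 = 2^3 × 3 × 5 × 11
600 = 2^3 × 3 × 5^2
LCM(6900, 2760, 1320, 600) = 2^3 × 3 × 5^2 × 11 × 23 = 151800.

151800 seconds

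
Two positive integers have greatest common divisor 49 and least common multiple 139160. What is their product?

6818840

For any two positive integers, gcd × lcm = product = 49 × 139160 = 6818840.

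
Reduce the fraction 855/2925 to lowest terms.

855 = 3^2 × 5 × 19
2925 = 3^2 × 5^2 × 13
gcd(855, 2925) = 3^2 × 5 = 45.
Divide numerator and denominator by 45: 855/2925 = 19/65.

19/65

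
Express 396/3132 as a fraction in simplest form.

396 = 2^2 × 3^2 × 11
3132 = 2^2 × 3^3 × 29
gcd(396, 3132) = 2^2 × 3^2 = 36.
Divide numerator and denominator by 36: 396/3132 = 11/87.

11/87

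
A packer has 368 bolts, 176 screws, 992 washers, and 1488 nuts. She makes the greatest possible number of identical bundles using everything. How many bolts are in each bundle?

23

Number of bundles = gcd(368, 176, 992, 1488).
368 = 2^4 × 23
176 = 2^4 × 11
992 = 2^5 × 31
1488 = 2^4 × 3 × 31
gcd(368, 176, 992, 1488) = 2^4 = 16.
bolts per bundle = 368 / 16 = 23.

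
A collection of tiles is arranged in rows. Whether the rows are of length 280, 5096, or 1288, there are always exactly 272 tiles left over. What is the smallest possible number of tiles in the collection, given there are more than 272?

N − 272 must be a common multiple of 280, 5096, and 1288.
280 = 2^3 × 5 × 7
5096 = 2^3 × 7^2 × 13
1288 = 2^3 × 7 × 23
LCM(280, 5096, 1288) = 2^3 × 5 × 7^2 × 13 × 23 = 586040.
Smallest N > 272 is LCM + 272 = 586040 + 272 = 586312.

586312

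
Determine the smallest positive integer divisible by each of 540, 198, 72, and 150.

540 = 2^2 × 3^3 × 5
198 = 2 × 3^2 × 11
72 = 2^3 × 3^2
150 = 2 × 3 × 5^2
LCM(540, 198, 72, 150) = 2^3 × 3^3 × 5^2 × 11 = 59400.

59400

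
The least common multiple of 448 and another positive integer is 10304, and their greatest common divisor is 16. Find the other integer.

368

gcd × lcm = product of the two integers, so the other integer is (16 × 10304) / 448 = 368.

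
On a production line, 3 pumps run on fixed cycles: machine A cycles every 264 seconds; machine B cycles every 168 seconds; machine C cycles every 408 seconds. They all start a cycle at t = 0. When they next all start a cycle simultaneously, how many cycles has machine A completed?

119 cycles

All finish a whole number of cycles simultaneously at t = LCM of the periods.
264 = 2^3 × 3 × 11
168 = 2^3 × 3 × 7
408 = 2^3 × 3 × 17
LCM(264, 168, 408) = 2^3 × 3 × 7 × 11 × 17 = 31416.
Cycles for period 264: 31416 / 264 = 119.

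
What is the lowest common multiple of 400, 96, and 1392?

69600

400 = 2^4 × 5^2
96 = 2^5 × 3
1392 = 2^4 × 3 × 29
LCM(400, 96, 1392) = 2^5 × 3 × 5^2 × 29 = 69600.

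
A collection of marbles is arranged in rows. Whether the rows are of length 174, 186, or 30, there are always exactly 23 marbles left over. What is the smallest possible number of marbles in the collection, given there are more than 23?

26993

N − 23 must be a common multiple of 174, 186, and 30.
174 = 2 × 3 × 29
186 = 2 × 3 × 31
30 = 2 × 3 × 5
LCM(174, 186, 30) = 2 × 3 × 5 × 29 × 31 = 26970.
Smallest N > 23 is LCM + 23 = 26970 + 23 = 26993.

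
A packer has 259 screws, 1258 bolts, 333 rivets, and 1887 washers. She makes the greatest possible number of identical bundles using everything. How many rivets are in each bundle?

9

Number of bundles = gcd(259, 1258, 333, 1887).
259 = 7 × 37
1258 = 2 × 17 × 37
333 = 3^2 × 37
1887 = 3 × 17 × 37
gcd(259, 1258, 333, 1887) = 37.
rivets per bundle = 333 / 37 = 9.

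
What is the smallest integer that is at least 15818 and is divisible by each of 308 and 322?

21252

The integer must be a common multiple of 308 and 322, so a multiple of their LCM.
308 = 2^2 × 7 × 11
322 = 2 × 7 × 23
LCM(308, 322) = 2^2 × 7 × 11 × 23 = 7084.
Smallest multiple of 7084 that is ≥ 15818: ⌈15818/7084⌉ × 7084 = 3 × 7084 = 21252.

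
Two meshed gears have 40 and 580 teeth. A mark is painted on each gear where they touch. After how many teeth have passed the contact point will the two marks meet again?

They coincide at every common multiple of the periods; the first is the LCM.
40 = 2^3 × 5
580 = 2^2 × 5 × 29
LCM(40, 580) = 2^3 × 5 × 29 = 1160.

1160 teeth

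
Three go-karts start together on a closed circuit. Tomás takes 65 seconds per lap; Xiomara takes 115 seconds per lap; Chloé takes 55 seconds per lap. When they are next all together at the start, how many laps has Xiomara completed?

143 laps

All finish a whole number of cycles simultaneously at t = LCM of the periods.
65 = 5 × 13
115 = 5 × 23
55 = 5 × 11
LCM(65, 115, 55) = 5 × 11 × 13 × 23 = 16445.
Laps for period 115: 16445 / 115 = 143.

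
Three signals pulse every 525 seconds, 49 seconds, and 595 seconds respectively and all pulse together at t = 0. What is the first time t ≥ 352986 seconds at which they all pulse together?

Joint pulses occur at multiples of LCM(525, 49, 595).
525 = 3 × 5^2 × 7
49 = 7^2
595 = 5 × 7 × 17
LCM(525, 49, 595) = 3 × 5^2 × 7^2 × 17 = 62475.
Smallest multiple of 62475 that is ≥ 352986: ⌈352986/62475⌉ × 62475 = 6 × 62475 = 374850.

374850 seconds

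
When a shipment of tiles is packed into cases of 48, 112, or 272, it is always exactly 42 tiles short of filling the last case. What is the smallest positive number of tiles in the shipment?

Being 42 short of a full case of size k means N ≡ −42 (mod k), i.e. N + 42 is a multiple of each size.
48 = 2^4 × 3
112 = 2^4 × 7
272 = 2^4 × 17
LCM(48, 112, 272) = 2^4 × 3 × 7 × 17 = 5712.
Smallest positive N is 5712 − 42 = 5670.

5670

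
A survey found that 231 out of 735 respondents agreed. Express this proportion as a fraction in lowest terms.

231 = 3 × 7 × 11
735 = 3 × 5 × 7^2
gcd(231, 735) = 3 × 7 = 21.
Divide numerator and denominator by 21: 231/735 = 11/35.

11/35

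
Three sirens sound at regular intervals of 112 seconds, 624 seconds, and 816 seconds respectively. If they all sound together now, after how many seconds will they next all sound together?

74256 seconds

They coincide at every common multiple of the periods; the first is the LCM.
112 = 2^4 × 7
624 = 2^4 × 3 × 13
816 = 2^4 × 3 × 17
LCM(112, 624, 816) = 2^4 × 3 × 7 × 13 × 17 = 74256.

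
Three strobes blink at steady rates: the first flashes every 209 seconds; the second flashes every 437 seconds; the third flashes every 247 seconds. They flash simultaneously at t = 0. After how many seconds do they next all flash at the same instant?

The first simultaneous occurrence is after LCM of the individual periods.
209 = 11 × 19
437 = 19 × 23
247 = 13 × 19
LCM(209, 437, 247) = 11 × 13 × 19 × 23 = 62491.

62491 seconds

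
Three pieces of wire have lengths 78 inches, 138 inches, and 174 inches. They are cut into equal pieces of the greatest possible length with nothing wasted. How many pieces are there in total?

Piece length = gcd(78, 138, 174).
78 = 2 × 3 × 13
138 = 2 × 3 × 23
174 = 2 × 3 × 29
gcd(78, 138, 174) = 2 × 3 = 6.
Total pieces = 78/6 + 138/6 + 174/6 = 13 + 23 + 29 = 65.

65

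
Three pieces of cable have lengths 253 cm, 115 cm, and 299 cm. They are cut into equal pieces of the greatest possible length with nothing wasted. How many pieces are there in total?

29

Piece length = gcd(253, 115, 299).
253 = 11 × 23
115 = 5 × 23
299 = 13 × 23
gcd(253, 115, 299) = 23.
Total pieces = 253/23 + 115/23 + 299/23 = 11 + 5 + 13 = 29.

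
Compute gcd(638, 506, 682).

638 = 2 × 11 × 29
506 = 2 × 11 × 23
682 = 2 × 11 × 31
gcd(638, 506, 682) = 2 × 11 = 22.

22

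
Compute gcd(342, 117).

342 = 2 × 3^2 × 19
117 = 3^2 × 13
gcd(342, 117) = 3^2 = 9.

9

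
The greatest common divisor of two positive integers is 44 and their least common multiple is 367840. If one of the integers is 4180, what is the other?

3872

For two integers, gcd × lcm = product, so the other is (44 × 367840) / 4180 = 16184960 / 4180 = 3872.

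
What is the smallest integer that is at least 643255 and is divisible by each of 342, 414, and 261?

684342

The integer must be a common multiple of 342, 414, and 261, so a multiple of their LCM.
342 = 2 × 3^2 × 19
414 = 2 × 3^2 × 23
261 = 3^2 × 29
LCM(342, 414, 261) = 2 × 3^2 × 19 × 23 × 29 = 228114.
Smallest multiple of 228114 that is ≥ 643255: ⌈643255/228114⌉ × 228114 = 3 × 228114 = 684342.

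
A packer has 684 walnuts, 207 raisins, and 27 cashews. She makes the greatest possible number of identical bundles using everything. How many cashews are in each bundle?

Number of bundles = gcd(684, 207, 27).
684 = 2^2 × 3^2 × 19
207 = 3^2 × 23
27 = 3^3
gcd(684, 207, 27) = 3^2 = 9.
cashews per bundle = 27 / 9 = 3.

3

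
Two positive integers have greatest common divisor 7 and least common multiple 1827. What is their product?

12789

For any two positive integers, gcd × lcm = product = 7 × 1827 = 12789.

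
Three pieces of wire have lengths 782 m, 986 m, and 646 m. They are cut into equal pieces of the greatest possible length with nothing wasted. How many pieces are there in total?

Piece length = gcd(782, 986, 646).
782 = 2 × 17 × 23
986 = 2 × 17 × 29
646 = 2 × 17 × 19
gcd(782, 986, 646) = 2 × 17 = 34.
Total pieces = 782/34 + 986/34 + 646/34 = 23 + 29 + 19 = 71.

71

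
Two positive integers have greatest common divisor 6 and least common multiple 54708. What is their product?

328248

For any two positive integers, gcd × lcm = product = 6 × 54708 = 328248.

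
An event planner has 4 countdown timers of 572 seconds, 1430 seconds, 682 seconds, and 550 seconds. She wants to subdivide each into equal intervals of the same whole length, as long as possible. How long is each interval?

22 seconds

The interval must divide each timer length; the longest such is the gcd.
572 = 2^2 × 11 × 13
1430 = 2 × 5 × 11 × 13
682 = 2 × 11 × 31
550 = 2 × 5^2 × 11
gcd(572, 1430, 682, 550) = 2 × 11 = 22.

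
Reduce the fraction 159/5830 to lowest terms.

159 = 3 × 53
5830 = 2 × 5 × 11 × 53
gcd(159, 5830) = 53.
Divide numerator and denominator by 53: 159/5830 = 3/110.

3/110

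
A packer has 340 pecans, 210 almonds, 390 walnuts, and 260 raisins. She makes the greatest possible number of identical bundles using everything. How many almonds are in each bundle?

21

Number of bundles = gcd(340, 210, 390, 260).
340 = 2^2 × 5 × 17
210 = 2 × 3 × 5 × 7
390 = 2 × 3 × 5 × 13
260 = 2^2 × 5 × 13
gcd(340, 210, 390, 260) = 2 × 5 = 10.
almonds per bundle = 210 / 10 = 21.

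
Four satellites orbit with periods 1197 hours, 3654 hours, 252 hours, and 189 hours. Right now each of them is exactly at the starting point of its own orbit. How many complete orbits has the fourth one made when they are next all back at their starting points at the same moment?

2204 orbits

All finish a whole number of cycles simultaneously at t = LCM of the periods.
1197 = 3^2 × 7 × 19
3654 = 2 × 3^2 × 7 × 29
252 = 2^2 × 3^2 × 7
189 = 3^3 × 7
LCM(1197, 3654, 252, 189) = 2^2 × 3^3 × 7 × 19 × 29 = 416556.
Orbits for period 189: 416556 / 189 = 2204.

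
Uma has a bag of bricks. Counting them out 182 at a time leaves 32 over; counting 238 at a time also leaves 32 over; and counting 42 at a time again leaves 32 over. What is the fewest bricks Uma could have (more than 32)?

9314

N − 32 must be a common multiple of 182, 238, and 42.
182 = 2 × 7 × 13
238 = 2 × 7 × 17
42 = 2 × 3 × 7
LCM(182, 238, 42) = 2 × 3 × 7 × 13 × 17 = 9282.
Smallest N > 32 is LCM + 32 = 9282 + 32 = 9314.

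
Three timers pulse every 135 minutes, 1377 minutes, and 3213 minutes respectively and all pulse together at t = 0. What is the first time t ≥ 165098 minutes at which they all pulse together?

Joint pulses occur at multiples of LCM(135, 1377, 3213).
135 = 3^3 × 5
1377 = 3^4 × 17
3213 = 3^3 × 7 × 17
LCM(135, 1377, 3213) = 3^4 × 5 × 7 × 17 = 48195.
Smallest multiple of 48195 that is ≥ 165098: ⌈165098/48195⌉ × 48195 = 4 × 48195 = 192780.

192780 minutes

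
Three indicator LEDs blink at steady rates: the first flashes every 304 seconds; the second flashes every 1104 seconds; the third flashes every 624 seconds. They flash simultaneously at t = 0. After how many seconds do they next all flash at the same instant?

272688 seconds

We need the least common multiple of the intervals.
304 = 2^4 × 19
1104 = 2^4 × 3 × 23
624 = 2^4 × 3 × 13
LCM(304, 1104, 624) = 2^4 × 3 × 13 × 19 × 23 = 272688.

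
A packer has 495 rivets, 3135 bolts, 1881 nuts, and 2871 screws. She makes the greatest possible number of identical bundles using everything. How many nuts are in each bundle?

Number of bundles = gcd(495, 3135, 1881, 2871).
495 = 3^2 × 5 × 11
3135 = 3 × 5 × 11 × 19
1881 = 3^2 × 11 × 19
2871 = 3^2 × 11 × 29
gcd(495, 3135, 1881, 2871) = 3 × 11 = 33.
nuts per bundle = 1881 / 33 = 57.

57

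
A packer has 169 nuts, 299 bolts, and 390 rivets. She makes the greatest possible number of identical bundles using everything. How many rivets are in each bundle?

30

Number of bundles = gcd(169, 299, 390).
169 = 13^2
299 = 13 × 23
390 = 2 × 3 × 5 × 13
gcd(169, 299, 390) = 13.
rivets per bundle = 390 / 13 = 30.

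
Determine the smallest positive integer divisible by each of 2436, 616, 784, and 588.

2436 = 2^2 × 3 × 7 × 29
616 = 2^3 × 7 × 11
784 = 2^4 × 7^2
588 = 2^2 × 3 × 7^2
LCM(2436, 616, 784, 588) = 2^4 × 3 × 7^2 × 11 × 29 = 750288.

750288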